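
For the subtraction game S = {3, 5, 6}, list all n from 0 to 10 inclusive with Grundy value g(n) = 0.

0, 1, 2, 9, 10

Build the Grundy sequence with g(k) = mex{g(k−s) : s ∈ {3, 5, 6}, s ≤ k}:
k:     0  1  2  3  4  5  6  7  8  9 10
g(k):  0  0  0  1  1  1  2  2  2  0  0
The P-positions (g = 0) in 0..10 are 0, 1, 2, 9, 10.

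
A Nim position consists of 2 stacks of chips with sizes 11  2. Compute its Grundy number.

Bitwise XOR of the heap sizes:
  1011  (11)
  0010  (2)
  ----
  1001  (9)

9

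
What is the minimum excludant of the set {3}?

0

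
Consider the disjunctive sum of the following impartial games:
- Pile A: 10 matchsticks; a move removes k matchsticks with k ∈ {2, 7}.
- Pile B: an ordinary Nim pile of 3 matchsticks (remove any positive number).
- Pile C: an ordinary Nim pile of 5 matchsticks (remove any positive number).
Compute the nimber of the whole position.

6

For pile A, compute g(0), g(1), … with moves {2, 7}:
k:     0  1  2  3  4  5  6  7  8  9 10
g(k):  0  0  1  1  0  0  1  1  2  0  0
So g(10) = 0.
Pile B is a plain Nim pile of size 3, so its Grundy value is 3.
Pile C is a plain Nim pile of size 5, so its Grundy value is 5.
By the Sprague-Grundy theorem, the Grundy value of a sum of independent games is the XOR of the component values.
Combined value = 0 ⊕ 3 ⊕ 5 = 6.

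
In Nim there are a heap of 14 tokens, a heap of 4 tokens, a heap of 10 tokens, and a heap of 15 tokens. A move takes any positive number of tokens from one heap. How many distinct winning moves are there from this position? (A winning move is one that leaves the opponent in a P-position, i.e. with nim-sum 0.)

3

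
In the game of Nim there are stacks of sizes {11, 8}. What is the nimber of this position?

3

In binary:
  1011  (11)
  1000  (8)
  ----
  0011  (3)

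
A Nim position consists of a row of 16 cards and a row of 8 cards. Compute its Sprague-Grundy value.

Bitwise XOR of the heap sizes:
  10000  (16)
  01000  (8)
  -----
  11000  (24)

24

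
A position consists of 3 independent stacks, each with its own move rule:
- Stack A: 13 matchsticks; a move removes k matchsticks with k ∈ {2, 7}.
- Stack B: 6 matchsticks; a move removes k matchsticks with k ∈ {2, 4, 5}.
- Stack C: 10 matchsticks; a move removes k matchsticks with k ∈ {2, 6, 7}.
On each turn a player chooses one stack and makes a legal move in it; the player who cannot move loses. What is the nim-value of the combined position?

0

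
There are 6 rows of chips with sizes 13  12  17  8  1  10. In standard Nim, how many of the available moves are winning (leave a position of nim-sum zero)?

Compute the nim-sum pairwise:
13 XOR 12 = 1
1 XOR 17 = 16
16 XOR 8 = 24
24 XOR 1 = 25
25 XOR 10 = 19
The overall nim-sum is X = 19. A row of size p has a winning move iff p XOR X < p (reduce it to p XOR X).
  13: 13 XOR 19 = 30 ≥ 13 — no move.
  12: 12 XOR 19 = 31 ≥ 12 — no move.
  17: 17 XOR 19 = 2 < 17 — winning move (to 2).
  8: 8 XOR 19 = 27 ≥ 8 — no move.
  1: 1 XOR 19 = 18 ≥ 1 — no move.
  10: 10 XOR 19 = 25 ≥ 10 — no move.
That gives 1 winning move.

1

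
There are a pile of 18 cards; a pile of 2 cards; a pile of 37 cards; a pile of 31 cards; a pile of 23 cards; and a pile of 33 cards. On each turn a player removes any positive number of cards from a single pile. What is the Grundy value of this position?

In binary:
  010010  (18)
  000010  (2)
  100101  (37)
  011111  (31)
  010111  (23)
  100001  (33)
  ------
  011100  (28)

28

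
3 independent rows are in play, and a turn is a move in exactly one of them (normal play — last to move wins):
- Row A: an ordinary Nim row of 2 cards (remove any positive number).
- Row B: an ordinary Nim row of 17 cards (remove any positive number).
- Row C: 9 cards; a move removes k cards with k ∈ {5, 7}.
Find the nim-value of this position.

Row A is a plain Nim row of size 2, so its Grundy value is 2.
Row B is a plain Nim row of size 17, so its Grundy value is 17.
Grundy values for row C (subtraction set {5, 7}):
k:     0  1  2  3  4  5  6  7  8  9
g(k):  0  0  0  0  0  1  1  1  1  1
So g(9) = 1.
By the Sprague-Grundy theorem, the Grundy value of a sum of independent games is the XOR of the component values.
Combined value = 2 XOR 17 XOR 1 = 18.

18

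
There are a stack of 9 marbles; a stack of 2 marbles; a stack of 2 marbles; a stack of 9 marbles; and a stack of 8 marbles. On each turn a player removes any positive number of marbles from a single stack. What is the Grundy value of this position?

8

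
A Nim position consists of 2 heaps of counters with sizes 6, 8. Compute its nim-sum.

14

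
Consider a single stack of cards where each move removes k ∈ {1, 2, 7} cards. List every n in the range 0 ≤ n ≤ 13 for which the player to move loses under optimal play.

0, 3, 6, 9, 12

Compute g(0), g(1), … for moves {1, 2, 7}:
g(0) = mex{} = 0
g(1) = mex{0} = 1
g(2) = mex{0,1} = 2
g(3) = mex{1,2} = 0
g(4) = mex{0,2} = 1
g(5) = mex{0,1} = 2
g(6) = mex{1,2} = 0
g(7) = mex{0,2} = 1
g(8) = mex{0,1} = 2
g(9) = mex{1,2} = 0
g(10) = mex{0,2} = 1
g(11) = mex{0,1} = 2
g(12) = mex{1,2} = 0
g(13) = mex{0,2} = 1
The P-positions (g = 0) in 0..13 are 0, 3, 6, 9, 12.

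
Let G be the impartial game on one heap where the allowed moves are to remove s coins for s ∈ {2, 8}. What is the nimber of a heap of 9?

Compute g(0), g(1), … for moves {2, 8}:
k:     0  1  2  3  4  5  6  7  8  9
g(k):  0  0  1  1  0  0  1  1  2  2
So g(9) = 2.

2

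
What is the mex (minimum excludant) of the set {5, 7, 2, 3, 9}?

0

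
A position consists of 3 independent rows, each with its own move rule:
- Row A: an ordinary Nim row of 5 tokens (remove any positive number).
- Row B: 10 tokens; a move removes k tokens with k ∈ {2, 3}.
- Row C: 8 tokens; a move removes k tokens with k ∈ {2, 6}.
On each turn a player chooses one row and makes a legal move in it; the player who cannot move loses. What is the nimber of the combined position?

5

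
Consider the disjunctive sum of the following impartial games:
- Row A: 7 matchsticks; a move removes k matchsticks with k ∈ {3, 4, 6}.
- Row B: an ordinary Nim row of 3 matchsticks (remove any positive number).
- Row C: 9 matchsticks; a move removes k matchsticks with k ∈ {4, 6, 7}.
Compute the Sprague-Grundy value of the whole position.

For row A, compute g(0), g(1), … with moves {3, 4, 6}:
g(0) = mex{} = 0
g(1) = mex{} = 0
g(2) = mex{} = 0
g(3) = mex{0} = 1
g(4) = mex{0} = 1
g(5) = mex{0} = 1
g(6) = mex{0,1} = 2
g(7) = mex{0,1} = 2
So g(7) = 2.
Row B is a plain Nim row of size 3, so its Grundy value is 3.
Grundy values for row C (subtraction set {4, 6, 7}):
g(0) = mex{} = 0
g(1) = mex{} = 0
g(2) = mex{} = 0
g(3) = mex{} = 0
g(4) = mex{0} = 1
g(5) = mex{0} = 1
g(6) = mex{0} = 1
g(7) = mex{0} = 1
g(8) = mex{0,1} = 2
g(9) = mex{0,1} = 2
So g(9) = 2.
The value of a disjunctive sum is the nim-sum of the parts.
Combined value = 2 ⊕ 3 ⊕ 2 = 3.

3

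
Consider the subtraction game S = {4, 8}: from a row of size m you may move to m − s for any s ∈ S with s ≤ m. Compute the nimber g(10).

Compute g(0), g(1), … for moves {4, 8}:
k:     0  1  2  3  4  5  6  7  8  9 10
g(k):  0  0  0  0  1  1  1  1  2  2  2
So g(10) = 2.

2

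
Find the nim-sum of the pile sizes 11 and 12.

Nim-sum: 11 ^ 12 = 7.

7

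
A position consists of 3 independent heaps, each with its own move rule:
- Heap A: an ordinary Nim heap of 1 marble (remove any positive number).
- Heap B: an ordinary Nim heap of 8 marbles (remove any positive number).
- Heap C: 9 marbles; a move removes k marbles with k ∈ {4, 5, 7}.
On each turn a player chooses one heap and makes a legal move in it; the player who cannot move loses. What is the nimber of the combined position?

Heap A is a plain Nim heap of size 1, so its Grundy value is 1.
Heap B is a plain Nim heap of size 8, so its Grundy value is 8.
Build the Grundy sequence for heap C with g(k) = mex{g(k−s) : s ∈ {4, 5, 7}, s ≤ k}:
k:     0  1  2  3  4  5  6  7  8  9
g(k):  0  0  0  0  1  1  1  1  2  2
So g(9) = 2.
By the Sprague-Grundy theorem, the Grundy value of a sum of independent games is the XOR of the component values.
Combined value = 1 XOR 8 XOR 2 = 11.

11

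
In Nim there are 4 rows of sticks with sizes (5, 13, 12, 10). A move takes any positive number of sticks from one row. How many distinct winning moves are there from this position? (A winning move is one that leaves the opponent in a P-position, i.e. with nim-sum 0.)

Write each in binary and XOR column by column:
  0101  (5)
  1101  (13)
  1100  (12)
  1010  (10)
  ----
  1110  (14)
The overall nim-sum is X = 14. A row of size p has a winning move iff p XOR X < p (reduce it to p XOR X).
  5: 5 XOR 14 = 11 ≥ 5 — no move.
  13: 13 XOR 14 = 3 < 13 — winning move (to 3).
  12: 12 XOR 14 = 2 < 12 — winning move (to 2).
  10: 10 XOR 14 = 4 < 10 — winning move (to 4).
That gives 3 winning moves.

3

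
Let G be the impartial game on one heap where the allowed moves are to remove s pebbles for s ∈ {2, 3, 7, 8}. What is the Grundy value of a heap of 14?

2

Grundy values for subtraction set {2, 3, 7, 8}:
k:     0  1  2  3  4  5  6  7  8  9 10 11 12 13 14
g(k):  0  0  1  1  2  0  0  1  1  2  0  0  1  1  2
So g(14) = 2.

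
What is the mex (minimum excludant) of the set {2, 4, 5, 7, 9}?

0

0 is not in the set, so the mex is 0.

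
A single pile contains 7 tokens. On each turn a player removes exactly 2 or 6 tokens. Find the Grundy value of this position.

Grundy values for subtraction set {2, 6}:
k:     0  1  2  3  4  5  6  7
g(k):  0  0  1  1  0  0  1  1
So g(7) = 1.

1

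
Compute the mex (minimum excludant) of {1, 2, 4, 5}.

0

0 is not in the set, so the mex is 0.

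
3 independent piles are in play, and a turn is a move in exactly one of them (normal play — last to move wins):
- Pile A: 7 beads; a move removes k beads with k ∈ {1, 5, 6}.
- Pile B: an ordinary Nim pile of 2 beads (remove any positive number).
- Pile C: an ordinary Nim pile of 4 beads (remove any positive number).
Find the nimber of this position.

5

For pile A, compute g(0), g(1), … with moves {1, 5, 6}:
k:     0  1  2  3  4  5  6  7
g(k):  0  1  0  1  0  1  2  3
So g(7) = 3.
Pile B is a plain Nim pile of size 2, so its Grundy value is 2.
Pile C is a plain Nim pile of size 4, so its Grundy value is 4.
By the Sprague-Grundy theorem, the Grundy value of a sum of independent games is the XOR of the component values.
Combined value = 3 ⊕ 2 ⊕ 4 = 5.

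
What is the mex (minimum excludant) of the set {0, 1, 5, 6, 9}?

The values 0, 1 are all present; 2 is the first non-negative integer missing from the set.

2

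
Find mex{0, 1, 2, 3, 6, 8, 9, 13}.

The values 0, 1, 2, 3 are all present; 4 is the first non-negative integer missing from the set.

4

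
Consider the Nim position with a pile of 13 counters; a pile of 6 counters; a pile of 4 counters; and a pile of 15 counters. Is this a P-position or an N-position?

P-position

Compute the nim-sum pairwise:
13 XOR 6 = 11
11 XOR 4 = 15
15 XOR 15 = 0
The nim-sum is 0, so this is a P-position: the player to move is in a losing position under optimal play.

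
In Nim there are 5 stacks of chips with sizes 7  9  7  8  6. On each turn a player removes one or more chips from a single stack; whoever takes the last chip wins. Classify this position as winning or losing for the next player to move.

Winning position

Write each in binary and XOR column by column:
  0111  (7)
  1001  (9)
  0111  (7)
  1000  (8)
  0110  (6)
  ----
  0111  (7)
The nim-sum is 7 ≠ 0, so this is an N-position: the player to move can win.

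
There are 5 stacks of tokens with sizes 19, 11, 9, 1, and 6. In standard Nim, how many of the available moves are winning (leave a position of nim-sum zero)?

1

Compute the nim-sum pairwise:
19 XOR 11 = 24
24 XOR 9 = 17
17 XOR 1 = 16
16 XOR 6 = 22
The overall nim-sum is X = 22. A stack of size p has a winning move iff p XOR X < p (reduce it to p XOR X).
  19: 19 XOR 22 = 5 < 19 — winning move (to 5).
  11: 11 XOR 22 = 29 ≥ 11 — no move.
  9: 9 XOR 22 = 31 ≥ 9 — no move.
  1: 1 XOR 22 = 23 ≥ 1 — no move.
  6: 6 XOR 22 = 16 ≥ 6 — no move.
That gives 1 winning move.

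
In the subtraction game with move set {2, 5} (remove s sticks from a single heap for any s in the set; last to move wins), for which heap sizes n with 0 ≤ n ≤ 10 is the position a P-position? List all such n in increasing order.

Grundy values for subtraction set {2, 5}:
g(0) = mex{} = 0
g(1) = mex{} = 0
g(2) = mex{0} = 1
g(3) = mex{0} = 1
g(4) = mex{1} = 0
g(5) = mex{0,1} = 2
g(6) = mex{0} = 1
g(7) = mex{1,2} = 0
g(8) = mex{1} = 0
g(9) = mex{0} = 1
g(10) = mex{0,2} = 1
The P-positions (g = 0) in 0..10 are 0, 1, 4, 7, 8.

0, 1, 4, 7, 8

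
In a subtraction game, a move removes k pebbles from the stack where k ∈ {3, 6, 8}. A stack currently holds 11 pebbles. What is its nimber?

Grundy values for subtraction set {3, 6, 8}:
g(0) = mex{} = 0
g(1) = mex{} = 0
g(2) = mex{} = 0
g(3) = mex{0} = 1
g(4) = mex{0} = 1
g(5) = mex{0} = 1
g(6) = mex{0,1} = 2
g(7) = mex{0,1} = 2
g(8) = mex{0,1} = 2
g(9) = mex{0,1,2} = 3
g(10) = mex{0,1,2} = 3
g(11) = mex{1,2} = 0
So g(11) = 0.

0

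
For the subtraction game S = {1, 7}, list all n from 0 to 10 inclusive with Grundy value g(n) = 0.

Grundy values for subtraction set {1, 7}:
k:     0  1  2  3  4  5  6  7  8  9 10
g(k):  0  1  0  1  0  1  0  1  0  1  0
The P-positions (g = 0) in 0..10 are 0, 2, 4, 6, 8, 10.

0, 2, 4, 6, 8, 10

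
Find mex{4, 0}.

0 is in the set but 1 is not, so the mex is 1.

1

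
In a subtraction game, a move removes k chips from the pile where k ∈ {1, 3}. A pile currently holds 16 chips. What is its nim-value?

0

Grundy values for subtraction set {1, 3}:
k:     0  1  2  3  4  5  6  7  8  9 10 11 12 13 14 15 16
g(k):  0  1  0  1  0  1  0  1  0  1  0  1  0  1  0  1  0
So g(16) = 0.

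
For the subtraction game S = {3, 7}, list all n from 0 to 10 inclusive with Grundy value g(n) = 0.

Grundy values for subtraction set {3, 7}:
g(0) = mex{} = 0
g(1) = mex{} = 0
g(2) = mex{} = 0
g(3) = mex{0} = 1
g(4) = mex{0} = 1
g(5) = mex{0} = 1
g(6) = mex{1} = 0
g(7) = mex{0,1} = 2
g(8) = mex{0,1} = 2
g(9) = mex{0} = 1
g(10) = mex{1,2} = 0
The P-positions (g = 0) in 0..10 are 0, 1, 2, 6, 10.

0, 1, 2, 6, 10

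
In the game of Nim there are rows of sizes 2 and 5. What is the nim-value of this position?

Compute the nim-sum pairwise:
2 ⊕ 5 = 7

7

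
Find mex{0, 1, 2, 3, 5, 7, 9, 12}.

4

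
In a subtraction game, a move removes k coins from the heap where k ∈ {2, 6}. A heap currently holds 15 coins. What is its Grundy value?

Compute g(0), g(1), … for moves {2, 6}:
k:     0  1  2  3  4  5  6  7  8  9 10 11 12 13 14 15
g(k):  0  0  1  1  0  0  1  1  0  0  1  1  0  0  1  1
So g(15) = 1.

1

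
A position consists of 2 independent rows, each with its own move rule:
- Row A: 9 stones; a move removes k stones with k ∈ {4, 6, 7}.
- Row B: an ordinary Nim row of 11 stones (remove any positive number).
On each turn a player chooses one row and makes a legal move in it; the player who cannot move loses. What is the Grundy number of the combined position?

9

Build the Grundy sequence for row A with g(k) = mex{g(k−s) : s ∈ {4, 6, 7}, s ≤ k}:
g(0) = mex{} = 0
g(1) = mex{} = 0
g(2) = mex{} = 0
g(3) = mex{} = 0
g(4) = mex{0} = 1
g(5) = mex{0} = 1
g(6) = mex{0} = 1
g(7) = mex{0} = 1
g(8) = mex{0,1} = 2
g(9) = mex{0,1} = 2
So g(9) = 2.
Row B is a plain Nim row of size 11, so its Grundy value is 11.
The value of a disjunctive sum is the nim-sum of the parts.
Combined value = 2 ⊕ 11 = 9.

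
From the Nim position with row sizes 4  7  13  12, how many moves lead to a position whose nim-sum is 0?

1

Compute the nim-sum pairwise:
4 XOR 7 = 3
3 XOR 13 = 14
14 XOR 12 = 2
The overall nim-sum is X = 2. A row of size p has a winning move iff p XOR X < p (reduce it to p XOR X).
  4: 4 XOR 2 = 6 ≥ 4 — no move.
  7: 7 XOR 2 = 5 < 7 — winning move (to 5).
  13: 13 XOR 2 = 15 ≥ 13 — no move.
  12: 12 XOR 2 = 14 ≥ 12 — no move.
That gives 1 winning move.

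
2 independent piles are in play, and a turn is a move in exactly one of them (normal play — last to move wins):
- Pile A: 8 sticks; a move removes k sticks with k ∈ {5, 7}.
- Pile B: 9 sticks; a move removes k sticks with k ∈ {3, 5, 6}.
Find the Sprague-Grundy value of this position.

1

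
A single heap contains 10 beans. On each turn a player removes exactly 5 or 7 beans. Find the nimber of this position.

2

Compute g(0), g(1), … for moves {5, 7}:
k:     0  1  2  3  4  5  6  7  8  9 10
g(k):  0  0  0  0  0  1  1  1  1  1  2
So g(10) = 2.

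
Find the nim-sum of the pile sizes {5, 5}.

0

Bitwise XOR of the heap sizes:
  101  (5)
  101  (5)
  ---
  000  (0)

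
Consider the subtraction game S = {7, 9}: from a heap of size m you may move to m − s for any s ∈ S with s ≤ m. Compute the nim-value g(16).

Compute g(0), g(1), … for moves {7, 9}:
k:     0  1  2  3  4  5  6  7  8  9 10 11 12 13 14 15 16
g(k):  0  0  0  0  0  0  0  1  1  1  1  1  1  1  2  2  0
So g(16) = 0.

0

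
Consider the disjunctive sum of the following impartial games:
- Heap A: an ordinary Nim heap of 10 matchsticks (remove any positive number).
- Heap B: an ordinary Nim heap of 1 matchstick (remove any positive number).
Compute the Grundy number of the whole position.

Heap A is a plain Nim heap of size 10, so its Grundy value is 10.
Heap B is a plain Nim heap of size 1, so its Grundy value is 1.
The value of a disjunctive sum is the nim-sum of the parts.
Combined value = 10 ⊕ 1 = 11.

11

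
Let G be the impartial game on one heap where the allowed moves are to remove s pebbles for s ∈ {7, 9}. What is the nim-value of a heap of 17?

0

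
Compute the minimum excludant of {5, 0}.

1

0 is in the set but 1 is not, so the mex is 1.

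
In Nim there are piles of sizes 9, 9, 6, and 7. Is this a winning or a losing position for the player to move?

Winning position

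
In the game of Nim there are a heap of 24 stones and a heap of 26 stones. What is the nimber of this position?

Nim-sum: 24 ^ 26 = 2.

2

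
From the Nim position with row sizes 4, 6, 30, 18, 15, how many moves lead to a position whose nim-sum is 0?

1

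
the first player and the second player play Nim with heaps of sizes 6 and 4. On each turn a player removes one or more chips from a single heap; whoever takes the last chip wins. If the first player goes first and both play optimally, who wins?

Compute the nim-sum pairwise:
6 ⊕ 4 = 2
The nim-sum is 2 ≠ 0, so this is an N-position: the player to move can win; the first player has a winning move.

the first player wins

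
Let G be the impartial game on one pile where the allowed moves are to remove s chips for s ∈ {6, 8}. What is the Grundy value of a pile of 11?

Grundy values for subtraction set {6, 8}:
g(0) = mex{} = 0
g(1) = mex{} = 0
g(2) = mex{} = 0
g(3) = mex{} = 0
g(4) = mex{} = 0
g(5) = mex{} = 0
g(6) = mex{0} = 1
g(7) = mex{0} = 1
g(8) = mex{0} = 1
g(9) = mex{0} = 1
g(10) = mex{0} = 1
g(11) = mex{0} = 1
So g(11) = 1.

1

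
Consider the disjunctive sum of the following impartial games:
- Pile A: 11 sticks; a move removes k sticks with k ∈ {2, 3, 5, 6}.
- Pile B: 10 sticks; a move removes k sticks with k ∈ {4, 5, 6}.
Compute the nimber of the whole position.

Build the Grundy sequence for pile A with g(k) = mex{g(k−s) : s ∈ {2, 3, 5, 6}, s ≤ k}:
k:     0  1  2  3  4  5  6  7  8  9 10 11
g(k):  0  0  1  1  2  2  3  3  0  0  1  1
So g(11) = 1.
For pile B, compute g(0), g(1), … with moves {4, 5, 6}:
g(0) = mex{} = 0
g(1) = mex{} = 0
g(2) = mex{} = 0
g(3) = mex{} = 0
g(4) = mex{0} = 1
g(5) = mex{0} = 1
g(6) = mex{0} = 1
g(7) = mex{0} = 1
g(8) = mex{0,1} = 2
g(9) = mex{0,1} = 2
g(10) = mex{1} = 0
So g(10) = 0.
The value of a disjunctive sum is the nim-sum of the parts.
Combined value = 1 XOR 0 = 1.

1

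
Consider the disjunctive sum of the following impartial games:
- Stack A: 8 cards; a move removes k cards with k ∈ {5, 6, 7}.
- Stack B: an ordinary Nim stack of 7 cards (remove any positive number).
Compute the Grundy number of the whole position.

Build the Grundy sequence for stack A with g(k) = mex{g(k−s) : s ∈ {5, 6, 7}, s ≤ k}:
g(0) = mex{} = 0
g(1) = mex{} = 0
g(2) = mex{} = 0
g(3) = mex{} = 0
g(4) = mex{} = 0
g(5) = mex{0} = 1
g(6) = mex{0} = 1
g(7) = mex{0} = 1
g(8) = mex{0} = 1
So g(8) = 1.
Stack B is a plain Nim stack of size 7, so its Grundy value is 7.
The value of a disjunctive sum is the nim-sum of the parts.
Combined value = 1 XOR 7 = 6.

6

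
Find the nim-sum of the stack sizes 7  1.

Compute the nim-sum pairwise:
7 XOR 1 = 6

6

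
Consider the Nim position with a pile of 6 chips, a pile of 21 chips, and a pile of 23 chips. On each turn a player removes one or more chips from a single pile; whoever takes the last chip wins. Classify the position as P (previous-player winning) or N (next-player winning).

N-position

Compute the nim-sum pairwise:
6 ^ 21 = 19
19 ^ 23 = 4
The nim-sum is 4 ≠ 0, so this is an N-position: the player to move can win.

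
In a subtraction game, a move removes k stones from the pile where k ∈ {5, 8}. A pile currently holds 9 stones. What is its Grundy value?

1

Compute g(0), g(1), … for moves {5, 8}:
k:     0  1  2  3  4  5  6  7  8  9
g(k):  0  0  0  0  0  1  1  1  1  1
So g(9) = 1.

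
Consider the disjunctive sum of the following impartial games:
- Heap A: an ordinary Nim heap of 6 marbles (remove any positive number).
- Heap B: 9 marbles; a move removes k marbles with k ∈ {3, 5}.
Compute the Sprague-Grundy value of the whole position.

Heap A is a plain Nim heap of size 6, so its Grundy value is 6.
Build the Grundy sequence for heap B with g(k) = mex{g(k−s) : s ∈ {3, 5}, s ≤ k}:
k:     0  1  2  3  4  5  6  7  8  9
g(k):  0  0  0  1  1  1  2  2  0  0
So g(9) = 0.
By the Sprague-Grundy theorem, the Grundy value of a sum of independent games is the XOR of the component values.
Combined value = 6 ⊕ 0 = 6.

6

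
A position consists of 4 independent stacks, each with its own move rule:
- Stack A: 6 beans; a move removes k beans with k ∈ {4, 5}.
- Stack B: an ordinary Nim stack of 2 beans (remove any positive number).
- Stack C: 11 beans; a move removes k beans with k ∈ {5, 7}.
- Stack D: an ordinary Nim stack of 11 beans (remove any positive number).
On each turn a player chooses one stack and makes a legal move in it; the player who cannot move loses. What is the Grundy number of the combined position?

10

Grundy values for stack A (subtraction set {4, 5}):
g(0) = mex{} = 0
g(1) = mex{} = 0
g(2) = mex{} = 0
g(3) = mex{} = 0
g(4) = mex{0} = 1
g(5) = mex{0} = 1
g(6) = mex{0} = 1
So g(6) = 1.
Stack B is a plain Nim stack of size 2, so its Grundy value is 2.
Grundy values for stack C (subtraction set {5, 7}):
k:     0  1  2  3  4  5  6  7  8  9 10 11
g(k):  0  0  0  0  0  1  1  1  1  1  2  2
So g(11) = 2.
Stack D is a plain Nim stack of size 11, so its Grundy value is 11.
The value of a disjunctive sum is the nim-sum of the parts.
Combined value = 1 XOR 2 XOR 2 XOR 11 = 10.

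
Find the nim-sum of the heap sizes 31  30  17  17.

In binary:
  11111  (31)
  11110  (30)
  10001  (17)
  10001  (17)
  -----
  00001  (1)

1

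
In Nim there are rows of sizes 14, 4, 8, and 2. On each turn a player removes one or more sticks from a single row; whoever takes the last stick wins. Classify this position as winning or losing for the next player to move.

Compute the nim-sum pairwise:
14 ^ 4 = 10
10 ^ 8 = 2
2 ^ 2 = 0
The nim-sum is 0, so this is a P-position: the player to move is in a losing position under optimal play.

Losing position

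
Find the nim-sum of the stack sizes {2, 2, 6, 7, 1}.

In binary:
  010  (2)
  010  (2)
  110  (6)
  111  (7)
  001  (1)
  ---
  000  (0)

0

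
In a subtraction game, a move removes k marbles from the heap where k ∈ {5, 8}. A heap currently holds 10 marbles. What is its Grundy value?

Grundy values for subtraction set {5, 8}:
k:     0  1  2  3  4  5  6  7  8  9 10
g(k):  0  0  0  0  0  1  1  1  1  1  2
So g(10) = 2.

2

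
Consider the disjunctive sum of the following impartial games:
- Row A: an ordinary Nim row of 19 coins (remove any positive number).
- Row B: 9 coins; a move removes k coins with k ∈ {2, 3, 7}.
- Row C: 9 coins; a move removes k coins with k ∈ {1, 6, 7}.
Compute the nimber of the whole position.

18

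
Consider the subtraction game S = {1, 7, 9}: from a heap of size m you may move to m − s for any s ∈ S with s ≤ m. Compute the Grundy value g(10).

0

Grundy values for subtraction set {1, 7, 9}:
k:     0  1  2  3  4  5  6  7  8  9 10
g(k):  0  1  0  1  0  1  0  1  0  1  0
So g(10) = 0.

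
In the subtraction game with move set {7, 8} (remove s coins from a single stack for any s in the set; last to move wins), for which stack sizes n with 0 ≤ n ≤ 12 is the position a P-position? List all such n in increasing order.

Grundy values for subtraction set {7, 8}:
g(0) = mex{} = 0
g(1) = mex{} = 0
g(2) = mex{} = 0
g(3) = mex{} = 0
g(4) = mex{} = 0
g(5) = mex{} = 0
g(6) = mex{} = 0
g(7) = mex{0} = 1
g(8) = mex{0} = 1
g(9) = mex{0} = 1
g(10) = mex{0} = 1
g(11) = mex{0} = 1
g(12) = mex{0} = 1
The P-positions (g = 0) in 0..12 are 0, 1, 2, 3, 4, 5, 6.

0, 1, 2, 3, 4, 5, 6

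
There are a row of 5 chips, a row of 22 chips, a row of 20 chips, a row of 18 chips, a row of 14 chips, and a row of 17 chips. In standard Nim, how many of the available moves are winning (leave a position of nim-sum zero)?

Nim-sum: 5 ^ 22 ^ 20 ^ 18 ^ 14 ^ 17 = 10.
The overall nim-sum is X = 10. A row of size p has a winning move iff p XOR X < p (reduce it to p XOR X).
  5: 5 XOR 10 = 15 ≥ 5 — no move.
  22: 22 XOR 10 = 28 ≥ 22 — no move.
  20: 20 XOR 10 = 30 ≥ 20 — no move.
  18: 18 XOR 10 = 24 ≥ 18 — no move.
  14: 14 XOR 10 = 4 < 14 — winning move (to 4).
  17: 17 XOR 10 = 27 ≥ 17 — no move.
That gives 1 winning move.

1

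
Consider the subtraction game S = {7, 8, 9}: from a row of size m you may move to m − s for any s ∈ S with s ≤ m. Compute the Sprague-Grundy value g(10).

Compute g(0), g(1), … for moves {7, 8, 9}:
g(0) = mex{} = 0
g(1) = mex{} = 0
g(2) = mex{} = 0
g(3) = mex{} = 0
g(4) = mex{} = 0
g(5) = mex{} = 0
g(6) = mex{} = 0
g(7) = mex{0} = 1
g(8) = mex{0} = 1
g(9) = mex{0} = 1
g(10) = mex{0} = 1
So g(10) = 1.

1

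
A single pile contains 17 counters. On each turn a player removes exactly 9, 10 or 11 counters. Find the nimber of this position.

1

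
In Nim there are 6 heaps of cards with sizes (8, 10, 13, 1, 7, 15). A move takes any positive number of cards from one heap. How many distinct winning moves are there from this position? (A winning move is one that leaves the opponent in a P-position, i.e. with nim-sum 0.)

Compute the nim-sum pairwise:
8 ⊕ 10 = 2
2 ⊕ 13 = 15
15 ⊕ 1 = 14
14 ⊕ 7 = 9
9 ⊕ 15 = 6
The overall nim-sum is X = 6. A heap of size p has a winning move iff p XOR X < p (reduce it to p XOR X).
  8: 8 XOR 6 = 14 ≥ 8 — no move.
  10: 10 XOR 6 = 12 ≥ 10 — no move.
  13: 13 XOR 6 = 11 < 13 — winning move (to 11).
  1: 1 XOR 6 = 7 ≥ 1 — no move.
  7: 7 XOR 6 = 1 < 7 — winning move (to 1).
  15: 15 XOR 6 = 9 < 15 — winning move (to 9).
That gives 3 winning moves.

3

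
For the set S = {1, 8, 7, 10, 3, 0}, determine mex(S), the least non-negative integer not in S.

The values 0, 1 are all present; 2 is the first non-negative integer missing from the set.

2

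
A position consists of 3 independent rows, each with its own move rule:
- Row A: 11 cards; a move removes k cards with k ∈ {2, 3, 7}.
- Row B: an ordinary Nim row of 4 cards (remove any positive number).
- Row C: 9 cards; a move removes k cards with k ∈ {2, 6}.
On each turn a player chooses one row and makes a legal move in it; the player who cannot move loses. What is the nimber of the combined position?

Build the Grundy sequence for row A with g(k) = mex{g(k−s) : s ∈ {2, 3, 7}, s ≤ k}:
k:     0  1  2  3  4  5  6  7  8  9 10 11
g(k):  0  0  1  1  2  0  0  1  1  2  0  0
So g(11) = 0.
Row B is a plain Nim row of size 4, so its Grundy value is 4.
Grundy values for row C (subtraction set {2, 6}):
k:     0  1  2  3  4  5  6  7  8  9
g(k):  0  0  1  1  0  0  1  1  0  0
So g(9) = 0.
By the Sprague-Grundy theorem, the Grundy value of a sum of independent games is the XOR of the component values.
Combined value = 0 ⊕ 4 ⊕ 0 = 4.

4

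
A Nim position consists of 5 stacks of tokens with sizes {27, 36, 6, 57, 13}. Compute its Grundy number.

Nim-sum: 27 ^ 36 ^ 6 ^ 57 ^ 13 = 13.

13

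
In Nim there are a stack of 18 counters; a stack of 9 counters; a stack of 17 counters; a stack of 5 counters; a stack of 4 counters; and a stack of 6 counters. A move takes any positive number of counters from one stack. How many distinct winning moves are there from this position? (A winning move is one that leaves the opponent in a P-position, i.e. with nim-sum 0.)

1

Compute the nim-sum pairwise:
18 ⊕ 9 = 27
27 ⊕ 17 = 10
10 ⊕ 5 = 15
15 ⊕ 4 = 11
11 ⊕ 6 = 13
The overall nim-sum is X = 13. A stack of size p has a winning move iff p XOR X < p (reduce it to p XOR X).
  18: 18 XOR 13 = 31 ≥ 18 — no move.
  9: 9 XOR 13 = 4 < 9 — winning move (to 4).
  17: 17 XOR 13 = 28 ≥ 17 — no move.
  5: 5 XOR 13 = 8 ≥ 5 — no move.
  4: 4 XOR 13 = 9 ≥ 4 — no move.
  6: 6 XOR 13 = 11 ≥ 6 — no move.
That gives 1 winning move.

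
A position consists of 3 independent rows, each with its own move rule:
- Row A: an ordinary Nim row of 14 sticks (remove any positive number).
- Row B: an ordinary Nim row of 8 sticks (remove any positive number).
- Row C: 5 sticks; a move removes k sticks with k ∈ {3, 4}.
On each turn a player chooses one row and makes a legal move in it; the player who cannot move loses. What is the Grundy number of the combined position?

Row A is a plain Nim row of size 14, so its Grundy value is 14.
Row B is a plain Nim row of size 8, so its Grundy value is 8.
Build the Grundy sequence for row C with g(k) = mex{g(k−s) : s ∈ {3, 4}, s ≤ k}:
k:     0  1  2  3  4  5
g(k):  0  0  0  1  1  1
So g(5) = 1.
The value of a disjunctive sum is the nim-sum of the parts.
Combined value = 14 ⊕ 8 ⊕ 1 = 7.

7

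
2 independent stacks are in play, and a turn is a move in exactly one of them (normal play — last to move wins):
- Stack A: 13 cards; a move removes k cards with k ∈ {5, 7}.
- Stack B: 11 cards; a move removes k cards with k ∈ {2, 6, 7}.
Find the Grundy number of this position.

For stack A, compute g(0), g(1), … with moves {5, 7}:
k:     0  1  2  3  4  5  6  7  8  9 10 11 12 13
g(k):  0  0  0  0  0  1  1  1  1  1  2  2  0  0
So g(13) = 0.
Grundy values for stack B (subtraction set {2, 6, 7}):
k:     0  1  2  3  4  5  6  7  8  9 10 11
g(k):  0  0  1  1  0  0  1  1  2  0  3  1
So g(11) = 1.
By the Sprague-Grundy theorem, the Grundy value of a sum of independent games is the XOR of the component values.
Combined value = 0 ⊕ 1 = 1.

1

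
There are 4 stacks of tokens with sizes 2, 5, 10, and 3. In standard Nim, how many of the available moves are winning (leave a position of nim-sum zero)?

Bitwise XOR of the heap sizes:
  0010  (2)
  0101  (5)
  1010  (10)
  0011  (3)
  ----
  1110  (14)
The overall nim-sum is X = 14. A stack of size p has a winning move iff p XOR X < p (reduce it to p XOR X).
  2: 2 XOR 14 = 12 ≥ 2 — no move.
  5: 5 XOR 14 = 11 ≥ 5 — no move.
  10: 10 XOR 14 = 4 < 10 — winning move (to 4).
  3: 3 XOR 14 = 13 ≥ 3 — no move.
That gives 1 winning move.

1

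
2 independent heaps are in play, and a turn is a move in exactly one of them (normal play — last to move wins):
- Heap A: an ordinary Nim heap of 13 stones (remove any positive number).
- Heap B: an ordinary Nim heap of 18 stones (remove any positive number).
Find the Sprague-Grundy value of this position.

31

Heap A is a plain Nim heap of size 13, so its Grundy value is 13.
Heap B is a plain Nim heap of size 18, so its Grundy value is 18.
By the Sprague-Grundy theorem, the Grundy value of a sum of independent games is the XOR of the component values.
Combined value = 13 XOR 18 = 31.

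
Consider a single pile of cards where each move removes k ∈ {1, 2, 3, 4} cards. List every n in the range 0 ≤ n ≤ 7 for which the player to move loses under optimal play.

0, 5

Build the Grundy sequence with g(k) = mex{g(k−s) : s ∈ {1, 2, 3, 4}, s ≤ k}:
k:     0  1  2  3  4  5  6  7
g(k):  0  1  2  3  4  0  1  2
The P-positions (g = 0) in 0..7 are 0, 5.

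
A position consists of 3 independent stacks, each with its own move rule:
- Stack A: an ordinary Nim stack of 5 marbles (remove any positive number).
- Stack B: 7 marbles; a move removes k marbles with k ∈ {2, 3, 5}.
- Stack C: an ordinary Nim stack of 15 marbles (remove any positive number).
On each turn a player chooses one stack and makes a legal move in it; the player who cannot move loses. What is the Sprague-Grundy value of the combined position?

10

Stack A is a plain Nim stack of size 5, so its Grundy value is 5.
Build the Grundy sequence for stack B with g(k) = mex{g(k−s) : s ∈ {2, 3, 5}, s ≤ k}:
g(0) = mex{} = 0
g(1) = mex{} = 0
g(2) = mex{0} = 1
g(3) = mex{0} = 1
g(4) = mex{0,1} = 2
g(5) = mex{0,1} = 2
g(6) = mex{0,1,2} = 3
g(7) = mex{1,2} = 0
So g(7) = 0.
Stack C is a plain Nim stack of size 15, so its Grundy value is 15.
The value of a disjunctive sum is the nim-sum of the parts.
Combined value = 5 XOR 0 XOR 15 = 10.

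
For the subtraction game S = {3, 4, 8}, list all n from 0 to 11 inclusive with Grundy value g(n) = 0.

0, 1, 2, 7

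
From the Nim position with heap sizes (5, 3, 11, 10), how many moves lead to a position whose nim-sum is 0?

Nim-sum: 5 XOR 3 XOR 11 XOR 10 = 7.
The overall nim-sum is X = 7. A heap of size p has a winning move iff p XOR X < p (reduce it to p XOR X).
  5: 5 XOR 7 = 2 < 5 — winning move (to 2).
  3: 3 XOR 7 = 4 ≥ 3 — no move.
  11: 11 XOR 7 = 12 ≥ 11 — no move.
  10: 10 XOR 7 = 13 ≥ 10 — no move.
That gives 1 winning move.

1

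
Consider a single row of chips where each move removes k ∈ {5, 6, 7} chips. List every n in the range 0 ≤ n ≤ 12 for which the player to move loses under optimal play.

0, 1, 2, 3, 4, 12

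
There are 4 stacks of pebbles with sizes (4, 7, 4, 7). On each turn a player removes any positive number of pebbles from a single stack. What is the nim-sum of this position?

0

Nim-sum: 4 ^ 7 ^ 4 ^ 7 = 0.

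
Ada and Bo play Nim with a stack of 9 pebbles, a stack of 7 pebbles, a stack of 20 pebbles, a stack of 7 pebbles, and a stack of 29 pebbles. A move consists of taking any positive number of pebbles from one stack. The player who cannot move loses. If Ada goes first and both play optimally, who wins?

Nim-sum: 9 ^ 7 ^ 20 ^ 7 ^ 29 = 0.
The nim-sum is 0, so this is a P-position: the player to move is in a losing position under optimal play; Ada is about to move from it and so loses — Bo wins.

Bo wins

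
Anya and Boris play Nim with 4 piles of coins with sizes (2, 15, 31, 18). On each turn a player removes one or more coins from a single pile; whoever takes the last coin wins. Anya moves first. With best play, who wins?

Boris wins

Compute the nim-sum pairwise:
2 ⊕ 15 = 13
13 ⊕ 31 = 18
18 ⊕ 18 = 0
The nim-sum is 0, so this is a P-position: the player to move is in a losing position under optimal play; Anya is about to move from it and so loses — Boris wins.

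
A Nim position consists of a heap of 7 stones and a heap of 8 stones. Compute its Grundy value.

15

Bitwise XOR of the heap sizes:
  0111  (7)
  1000  (8)
  ----
  1111  (15)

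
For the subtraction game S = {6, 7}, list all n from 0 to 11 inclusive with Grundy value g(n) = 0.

Grundy values for subtraction set {6, 7}:
k:     0  1  2  3  4  5  6  7  8  9 10 11
g(k):  0  0  0  0  0  0  1  1  1  1  1  1
The P-positions (g = 0) in 0..11 are 0, 1, 2, 3, 4, 5.

0, 1, 2, 3, 4, 5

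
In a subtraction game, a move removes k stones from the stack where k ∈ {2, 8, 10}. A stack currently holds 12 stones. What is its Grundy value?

2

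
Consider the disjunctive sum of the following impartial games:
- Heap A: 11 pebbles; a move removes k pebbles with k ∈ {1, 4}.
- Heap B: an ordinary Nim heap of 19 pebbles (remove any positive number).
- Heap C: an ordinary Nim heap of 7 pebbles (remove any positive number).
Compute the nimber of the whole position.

21

Grundy values for heap A (subtraction set {1, 4}):
k:     0  1  2  3  4  5  6  7  8  9 10 11
g(k):  0  1  0  1  2  0  1  0  1  2  0  1
So g(11) = 1.
Heap B is a plain Nim heap of size 19, so its Grundy value is 19.
Heap C is a plain Nim heap of size 7, so its Grundy value is 7.
The value of a disjunctive sum is the nim-sum of the parts.
Combined value = 1 ⊕ 19 ⊕ 7 = 21.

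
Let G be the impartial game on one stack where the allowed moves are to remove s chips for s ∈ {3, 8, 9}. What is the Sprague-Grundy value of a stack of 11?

3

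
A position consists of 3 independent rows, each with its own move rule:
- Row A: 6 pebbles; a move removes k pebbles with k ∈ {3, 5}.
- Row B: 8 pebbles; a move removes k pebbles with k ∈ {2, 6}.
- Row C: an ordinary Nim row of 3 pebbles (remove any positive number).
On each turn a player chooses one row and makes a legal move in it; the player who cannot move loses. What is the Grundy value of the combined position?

Build the Grundy sequence for row A with g(k) = mex{g(k−s) : s ∈ {3, 5}, s ≤ k}:
k:     0  1  2  3  4  5  6
g(k):  0  0  0  1  1  1  2
So g(6) = 2.
Grundy values for row B (subtraction set {2, 6}):
g(0) = mex{} = 0
g(1) = mex{} = 0
g(2) = mex{0} = 1
g(3) = mex{0} = 1
g(4) = mex{1} = 0
g(5) = mex{1} = 0
g(6) = mex{0} = 1
g(7) = mex{0} = 1
g(8) = mex{1} = 0
So g(8) = 0.
Row C is a plain Nim row of size 3, so its Grundy value is 3.
The value of a disjunctive sum is the nim-sum of the parts.
Combined value = 2 XOR 0 XOR 3 = 1.

1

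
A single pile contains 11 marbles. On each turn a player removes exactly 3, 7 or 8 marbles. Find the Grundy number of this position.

0

Build the Grundy sequence with g(k) = mex{g(k−s) : s ∈ {3, 7, 8}, s ≤ k}:
k:     0  1  2  3  4  5  6  7  8  9 10 11
g(k):  0  0  0  1  1  1  0  2  2  1  3  0
So g(11) = 0.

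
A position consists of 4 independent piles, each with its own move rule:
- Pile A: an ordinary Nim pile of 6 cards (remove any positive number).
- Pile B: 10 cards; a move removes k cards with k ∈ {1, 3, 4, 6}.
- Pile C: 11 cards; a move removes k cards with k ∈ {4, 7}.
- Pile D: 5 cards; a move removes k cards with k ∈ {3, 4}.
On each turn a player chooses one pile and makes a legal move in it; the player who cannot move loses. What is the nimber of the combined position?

Pile A is a plain Nim pile of size 6, so its Grundy value is 6.
Build the Grundy sequence for pile B with g(k) = mex{g(k−s) : s ∈ {1, 3, 4, 6}, s ≤ k}:
k:     0  1  2  3  4  5  6  7  8  9 10
g(k):  0  1  0  1  2  3  2  0  1  0  1
So g(10) = 1.
For pile C, compute g(0), g(1), … with moves {4, 7}:
k:     0  1  2  3  4  5  6  7  8  9 10 11
g(k):  0  0  0  0  1  1  1  1  2  2  2  0
So g(11) = 0.
For pile D, compute g(0), g(1), … with moves {3, 4}:
k:     0  1  2  3  4  5
g(k):  0  0  0  1  1  1
So g(5) = 1.
The value of a disjunctive sum is the nim-sum of the parts.
Combined value = 6 XOR 1 XOR 0 XOR 1 = 6.

6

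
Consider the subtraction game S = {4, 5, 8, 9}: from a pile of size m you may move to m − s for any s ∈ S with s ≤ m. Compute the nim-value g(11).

Grundy values for subtraction set {4, 5, 8, 9}:
g(0) = mex{} = 0
g(1) = mex{} = 0
g(2) = mex{} = 0
g(3) = mex{} = 0
g(4) = mex{0} = 1
g(5) = mex{0} = 1
g(6) = mex{0} = 1
g(7) = mex{0} = 1
g(8) = mex{0,1} = 2
g(9) = mex{0,1} = 2
g(10) = mex{0,1} = 2
g(11) = mex{0,1} = 2
So g(11) = 2.

2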